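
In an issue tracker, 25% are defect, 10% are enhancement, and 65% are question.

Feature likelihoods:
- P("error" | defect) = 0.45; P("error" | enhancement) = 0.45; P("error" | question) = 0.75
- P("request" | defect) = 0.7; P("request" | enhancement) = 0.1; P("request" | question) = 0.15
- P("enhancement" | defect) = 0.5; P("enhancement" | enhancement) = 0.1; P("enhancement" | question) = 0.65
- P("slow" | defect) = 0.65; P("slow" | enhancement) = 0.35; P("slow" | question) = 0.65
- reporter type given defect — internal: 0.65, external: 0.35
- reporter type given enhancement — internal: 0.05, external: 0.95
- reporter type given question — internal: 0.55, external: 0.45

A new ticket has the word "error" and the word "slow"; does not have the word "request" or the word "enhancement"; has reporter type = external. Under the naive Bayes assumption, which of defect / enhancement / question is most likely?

defect: 0.25 × 0.45 × (1−0.7) × (1−0.5) × 0.65 × 0.35 = 0.0038390625
enhancement: 0.1 × 0.45 × (1−0.1) × (1−0.1) × 0.35 × 0.95 = 0.012119625
question: 0.65 × 0.75 × (1−0.15) × (1−0.65) × 0.65 × 0.45 = 0.042421640625
Highest score → question.

question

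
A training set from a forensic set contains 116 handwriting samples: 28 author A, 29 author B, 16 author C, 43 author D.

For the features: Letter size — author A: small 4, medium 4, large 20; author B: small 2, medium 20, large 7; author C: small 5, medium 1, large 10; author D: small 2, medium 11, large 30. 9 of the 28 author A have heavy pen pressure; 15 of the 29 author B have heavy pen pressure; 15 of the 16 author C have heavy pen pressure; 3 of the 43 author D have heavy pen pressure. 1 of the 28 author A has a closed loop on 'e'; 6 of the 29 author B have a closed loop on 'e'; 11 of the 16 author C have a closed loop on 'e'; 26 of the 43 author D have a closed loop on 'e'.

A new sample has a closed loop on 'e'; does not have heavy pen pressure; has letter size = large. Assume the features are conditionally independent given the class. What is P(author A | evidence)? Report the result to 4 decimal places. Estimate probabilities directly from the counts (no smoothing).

author A: (28/116) × (20/28) × (19/28) × (1/28) ≈ 0.0041784
author B: (29/116) × (7/29) × (14/29) × (6/29) ≈ 0.00602731
author C: (16/116) × (10/16) × (1/16) × (11/16) ≈ 0.0037042
author D: (43/116) × (30/43) × (40/43) × (26/43) ≈ 0.145465
P(author A | x) = 0.0041784 / 0.15937491 ≈ 0.0262

0.0262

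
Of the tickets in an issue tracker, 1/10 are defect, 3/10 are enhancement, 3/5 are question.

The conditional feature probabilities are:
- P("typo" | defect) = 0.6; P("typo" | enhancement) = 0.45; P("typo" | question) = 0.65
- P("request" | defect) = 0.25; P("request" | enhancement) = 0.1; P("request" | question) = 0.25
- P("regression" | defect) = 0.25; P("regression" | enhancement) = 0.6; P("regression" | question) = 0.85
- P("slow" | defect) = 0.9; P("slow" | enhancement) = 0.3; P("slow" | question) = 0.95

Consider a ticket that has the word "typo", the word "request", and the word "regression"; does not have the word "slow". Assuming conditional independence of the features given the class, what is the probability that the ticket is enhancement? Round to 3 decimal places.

defect: 0.1 × 0.6 × 0.25 × 0.25 × (1−0.9) = 0.000375
enhancement: 0.3 × 0.45 × 0.1 × 0.6 × (1−0.3) = 0.00567
question: 0.6 × 0.65 × 0.25 × 0.85 × (1−0.95) = 0.00414375
P(enhancement | x) = 0.00567 / 0.01018875 ≈ 0.556

0.556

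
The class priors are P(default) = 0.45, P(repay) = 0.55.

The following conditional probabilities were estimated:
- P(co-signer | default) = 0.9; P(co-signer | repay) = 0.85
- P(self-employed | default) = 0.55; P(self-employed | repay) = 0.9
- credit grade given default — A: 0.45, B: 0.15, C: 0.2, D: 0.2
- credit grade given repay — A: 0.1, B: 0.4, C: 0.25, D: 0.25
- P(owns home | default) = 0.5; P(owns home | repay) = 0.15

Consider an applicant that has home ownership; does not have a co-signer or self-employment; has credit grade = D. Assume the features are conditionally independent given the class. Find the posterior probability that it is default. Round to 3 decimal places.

0.867

default: 0.45 × (1−0.9) × (1−0.55) × 0.2 × 0.5 = 0.002025
repay: 0.55 × (1−0.85) × (1−0.9) × 0.25 × 0.15 = 0.000309375
P(default | x) = 0.002025 / 0.002334375 ≈ 0.867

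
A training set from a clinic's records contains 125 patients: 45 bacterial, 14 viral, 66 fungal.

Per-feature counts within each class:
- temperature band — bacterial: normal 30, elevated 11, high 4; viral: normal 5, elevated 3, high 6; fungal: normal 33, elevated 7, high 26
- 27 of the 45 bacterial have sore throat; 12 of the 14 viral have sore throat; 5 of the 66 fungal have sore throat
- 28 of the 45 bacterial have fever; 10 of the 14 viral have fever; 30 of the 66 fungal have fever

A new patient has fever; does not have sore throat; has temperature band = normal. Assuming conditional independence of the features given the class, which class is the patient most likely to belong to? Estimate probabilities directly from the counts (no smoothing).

bacterial: (45/125) × (30/45) × (18/45) × (28/45) ≈ 0.0597333
viral: (14/125) × (5/14) × (2/14) × (10/14) ≈ 0.00408163
fungal: (66/125) × (33/66) × (61/66) × (30/66) ≈ 0.110909
Highest score → fungal.

fungal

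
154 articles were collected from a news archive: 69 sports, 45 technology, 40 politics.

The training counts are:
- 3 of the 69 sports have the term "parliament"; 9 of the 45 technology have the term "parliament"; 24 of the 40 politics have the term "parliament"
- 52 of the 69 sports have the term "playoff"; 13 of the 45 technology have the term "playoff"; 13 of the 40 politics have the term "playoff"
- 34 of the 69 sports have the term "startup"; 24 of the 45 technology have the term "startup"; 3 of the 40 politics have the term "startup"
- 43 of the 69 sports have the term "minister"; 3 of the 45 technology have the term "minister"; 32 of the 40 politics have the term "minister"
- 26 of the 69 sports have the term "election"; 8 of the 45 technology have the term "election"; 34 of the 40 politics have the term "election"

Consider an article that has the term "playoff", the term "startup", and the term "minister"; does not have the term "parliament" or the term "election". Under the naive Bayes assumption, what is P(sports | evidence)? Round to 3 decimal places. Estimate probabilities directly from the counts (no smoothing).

sports: (69/154) × (66/69) × (52/69) × (34/69) × (43/69) × (43/69) ≈ 0.0618082
technology: (45/154) × (36/45) × (13/45) × (24/45) × (3/45) × (37/45) ≈ 0.00197428
politics: (40/154) × (16/40) × (13/40) × (3/40) × (32/40) × (6/40) ≈ 0.000303896
P(sports | x) = 0.0618082 / 0.064086376 ≈ 0.964

0.964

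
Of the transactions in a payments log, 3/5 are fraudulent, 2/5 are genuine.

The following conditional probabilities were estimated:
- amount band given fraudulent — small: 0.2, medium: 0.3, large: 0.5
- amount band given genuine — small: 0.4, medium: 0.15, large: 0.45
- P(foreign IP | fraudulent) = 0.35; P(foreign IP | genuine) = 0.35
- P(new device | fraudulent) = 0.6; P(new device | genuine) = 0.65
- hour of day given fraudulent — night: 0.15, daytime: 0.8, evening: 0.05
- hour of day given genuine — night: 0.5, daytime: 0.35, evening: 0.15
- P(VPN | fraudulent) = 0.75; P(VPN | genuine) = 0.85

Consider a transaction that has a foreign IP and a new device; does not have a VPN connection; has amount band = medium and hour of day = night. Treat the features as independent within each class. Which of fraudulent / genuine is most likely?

fraudulent

fraudulent: 0.6 × 0.3 × 0.35 × 0.6 × 0.15 × (1−0.75) = 0.0014175
genuine: 0.4 × 0.15 × 0.35 × 0.65 × 0.5 × (1−0.85) = 0.00102375
Highest score → fraudulent.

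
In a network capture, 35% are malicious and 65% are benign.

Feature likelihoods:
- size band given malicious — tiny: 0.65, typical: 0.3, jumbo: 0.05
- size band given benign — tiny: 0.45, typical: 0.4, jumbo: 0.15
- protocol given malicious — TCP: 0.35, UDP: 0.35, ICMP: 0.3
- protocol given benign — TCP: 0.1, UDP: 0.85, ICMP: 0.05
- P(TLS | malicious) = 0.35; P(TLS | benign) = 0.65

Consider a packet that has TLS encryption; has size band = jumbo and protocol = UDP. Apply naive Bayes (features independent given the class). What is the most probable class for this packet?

malicious: 0.35 × 0.05 × 0.35 × 0.35 = 0.00214375
benign: 0.65 × 0.15 × 0.85 × 0.65 = 0.05386875
Highest score → benign.

benign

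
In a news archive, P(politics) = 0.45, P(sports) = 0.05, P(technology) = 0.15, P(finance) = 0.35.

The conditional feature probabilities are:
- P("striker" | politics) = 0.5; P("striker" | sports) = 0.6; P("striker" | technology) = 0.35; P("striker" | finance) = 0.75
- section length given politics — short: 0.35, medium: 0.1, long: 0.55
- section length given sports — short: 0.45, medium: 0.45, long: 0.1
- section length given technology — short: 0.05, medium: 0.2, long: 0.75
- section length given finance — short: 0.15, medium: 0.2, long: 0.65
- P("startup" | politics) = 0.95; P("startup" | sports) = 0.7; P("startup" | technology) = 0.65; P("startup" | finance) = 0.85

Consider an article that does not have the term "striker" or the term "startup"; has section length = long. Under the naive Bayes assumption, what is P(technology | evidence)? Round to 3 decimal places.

0.626

politics: 0.45 × (1−0.5) × 0.55 × (1−0.95) = 0.0061875
sports: 0.05 × (1−0.6) × 0.1 × (1−0.7) = 0.0006
technology: 0.15 × (1−0.35) × 0.75 × (1−0.65) = 0.02559375
finance: 0.35 × (1−0.75) × 0.65 × (1−0.85) = 0.00853125
P(technology | x) = 0.02559375 / 0.0409125 ≈ 0.626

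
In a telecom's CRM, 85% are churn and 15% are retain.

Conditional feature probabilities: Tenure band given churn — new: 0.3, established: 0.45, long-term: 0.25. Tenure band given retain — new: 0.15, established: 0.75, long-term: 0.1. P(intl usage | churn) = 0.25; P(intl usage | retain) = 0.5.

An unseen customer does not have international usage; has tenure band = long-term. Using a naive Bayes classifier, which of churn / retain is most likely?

churn: 0.85 × 0.25 × (1−0.25) = 0.159375
retain: 0.15 × 0.1 × (1−0.5) = 0.0075
Highest score → churn.

churn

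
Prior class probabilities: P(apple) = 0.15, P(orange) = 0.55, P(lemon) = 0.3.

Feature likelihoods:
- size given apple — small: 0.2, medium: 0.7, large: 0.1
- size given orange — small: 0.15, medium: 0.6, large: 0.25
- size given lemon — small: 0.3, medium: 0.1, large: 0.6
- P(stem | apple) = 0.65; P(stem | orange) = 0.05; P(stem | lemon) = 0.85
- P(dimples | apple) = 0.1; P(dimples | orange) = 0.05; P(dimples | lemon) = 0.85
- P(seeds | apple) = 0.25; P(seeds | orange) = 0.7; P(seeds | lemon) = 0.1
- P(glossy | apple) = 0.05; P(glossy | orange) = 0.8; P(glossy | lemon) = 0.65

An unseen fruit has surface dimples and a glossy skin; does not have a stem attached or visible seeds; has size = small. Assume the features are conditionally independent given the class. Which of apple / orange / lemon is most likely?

lemon

apple: 0.15 × 0.2 × (1−0.65) × 0.1 × (1−0.25) × 0.05 = 0.000039375
orange: 0.55 × 0.15 × (1−0.05) × 0.05 × (1−0.7) × 0.8 = 0.0009405
lemon: 0.3 × 0.3 × (1−0.85) × 0.85 × (1−0.1) × 0.65 = 0.006712875
Highest score → lemon.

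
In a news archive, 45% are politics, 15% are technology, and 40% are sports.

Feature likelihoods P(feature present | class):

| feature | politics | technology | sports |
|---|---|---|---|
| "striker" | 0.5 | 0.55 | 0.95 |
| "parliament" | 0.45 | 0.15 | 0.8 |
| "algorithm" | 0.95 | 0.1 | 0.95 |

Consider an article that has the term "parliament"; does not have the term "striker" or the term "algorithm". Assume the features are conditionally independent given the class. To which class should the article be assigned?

technology

politics: 0.45 × (1−0.5) × 0.45 × (1−0.95) = 0.0050625
technology: 0.15 × (1−0.55) × 0.15 × (1−0.1) = 0.0091125
sports: 0.4 × (1−0.95) × 0.8 × (1−0.95) = 0.0008
Highest score → technology.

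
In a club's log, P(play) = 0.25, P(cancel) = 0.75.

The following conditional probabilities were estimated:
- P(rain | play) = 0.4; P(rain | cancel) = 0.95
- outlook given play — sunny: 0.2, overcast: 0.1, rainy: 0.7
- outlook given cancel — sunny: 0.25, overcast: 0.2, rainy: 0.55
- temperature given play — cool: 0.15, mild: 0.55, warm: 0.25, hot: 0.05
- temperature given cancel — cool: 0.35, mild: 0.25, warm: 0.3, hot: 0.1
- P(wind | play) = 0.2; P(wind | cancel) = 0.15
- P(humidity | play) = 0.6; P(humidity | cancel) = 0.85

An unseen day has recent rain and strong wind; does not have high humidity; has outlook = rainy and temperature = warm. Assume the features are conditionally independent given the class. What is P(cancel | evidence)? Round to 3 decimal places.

play: 0.25 × 0.4 × 0.7 × 0.25 × 0.2 × (1−0.6) = 0.0014
cancel: 0.75 × 0.95 × 0.55 × 0.3 × 0.15 × (1−0.85) = 0.00264515625
P(cancel | x) = 0.00264515625 / 0.00404515625 ≈ 0.654

0.654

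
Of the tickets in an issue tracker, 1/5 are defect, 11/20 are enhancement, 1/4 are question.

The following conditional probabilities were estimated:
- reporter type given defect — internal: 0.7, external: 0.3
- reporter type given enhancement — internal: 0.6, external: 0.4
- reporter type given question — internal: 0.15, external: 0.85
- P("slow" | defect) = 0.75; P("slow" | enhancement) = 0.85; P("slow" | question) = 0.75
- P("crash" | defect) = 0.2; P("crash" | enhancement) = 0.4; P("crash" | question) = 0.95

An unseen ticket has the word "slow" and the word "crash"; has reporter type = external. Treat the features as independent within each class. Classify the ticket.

defect: 0.2 × 0.3 × 0.75 × 0.2 = 0.009
enhancement: 0.55 × 0.4 × 0.85 × 0.4 = 0.0748
question: 0.25 × 0.85 × 0.75 × 0.95 = 0.15140625
Highest score → question.

question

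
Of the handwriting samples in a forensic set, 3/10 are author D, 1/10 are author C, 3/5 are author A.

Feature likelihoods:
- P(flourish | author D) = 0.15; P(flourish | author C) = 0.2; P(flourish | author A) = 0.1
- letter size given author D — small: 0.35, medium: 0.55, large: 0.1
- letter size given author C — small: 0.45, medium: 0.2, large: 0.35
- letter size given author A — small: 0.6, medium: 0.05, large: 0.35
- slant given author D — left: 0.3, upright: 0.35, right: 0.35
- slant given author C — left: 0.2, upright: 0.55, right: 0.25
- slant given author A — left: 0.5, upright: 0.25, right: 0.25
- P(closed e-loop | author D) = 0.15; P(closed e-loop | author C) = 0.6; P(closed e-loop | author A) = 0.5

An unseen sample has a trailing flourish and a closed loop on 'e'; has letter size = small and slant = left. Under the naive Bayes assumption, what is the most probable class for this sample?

author A

author D: 0.3 × 0.15 × 0.35 × 0.3 × 0.15 = 0.00070875
author C: 0.1 × 0.2 × 0.45 × 0.2 × 0.6 = 0.00108
author A: 0.6 × 0.1 × 0.6 × 0.5 × 0.5 = 0.009
Highest score → author A.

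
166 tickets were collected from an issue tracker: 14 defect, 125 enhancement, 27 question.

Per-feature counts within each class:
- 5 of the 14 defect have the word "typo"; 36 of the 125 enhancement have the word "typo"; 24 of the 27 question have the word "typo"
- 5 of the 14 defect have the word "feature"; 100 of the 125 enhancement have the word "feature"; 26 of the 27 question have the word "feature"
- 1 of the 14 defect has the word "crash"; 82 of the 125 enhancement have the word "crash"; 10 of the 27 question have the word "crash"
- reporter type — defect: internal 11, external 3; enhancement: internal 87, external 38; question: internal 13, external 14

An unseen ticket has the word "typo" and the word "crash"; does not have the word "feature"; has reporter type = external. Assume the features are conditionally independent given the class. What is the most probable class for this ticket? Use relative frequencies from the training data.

defect: (14/166) × (5/14) × (9/14) × (1/14) × (3/14) ≈ 0.000296375
enhancement: (125/166) × (36/125) × (25/125) × (82/125) × (38/125) ≈ 0.00864972
question: (27/166) × (24/27) × (1/27) × (10/27) × (14/27) ≈ 0.00102835
Highest score → enhancement.

enhancement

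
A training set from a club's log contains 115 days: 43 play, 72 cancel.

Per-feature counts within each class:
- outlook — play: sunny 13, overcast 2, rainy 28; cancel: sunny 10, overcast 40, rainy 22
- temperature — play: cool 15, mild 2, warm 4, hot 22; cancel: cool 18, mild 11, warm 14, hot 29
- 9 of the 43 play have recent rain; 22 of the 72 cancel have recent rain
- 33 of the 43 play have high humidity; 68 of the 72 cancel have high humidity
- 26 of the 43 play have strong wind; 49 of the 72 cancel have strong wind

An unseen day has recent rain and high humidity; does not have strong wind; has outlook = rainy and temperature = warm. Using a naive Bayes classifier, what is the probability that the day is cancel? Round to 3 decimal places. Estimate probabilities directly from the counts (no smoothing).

play: (43/115) × (28/43) × (4/43) × (9/43) × (33/43) × (17/43) ≈ 0.00143831
cancel: (72/115) × (22/72) × (14/72) × (22/72) × (68/72) × (23/72) ≈ 0.00342912
P(cancel | x) = 0.00342912 / 0.00486743 ≈ 0.705

0.705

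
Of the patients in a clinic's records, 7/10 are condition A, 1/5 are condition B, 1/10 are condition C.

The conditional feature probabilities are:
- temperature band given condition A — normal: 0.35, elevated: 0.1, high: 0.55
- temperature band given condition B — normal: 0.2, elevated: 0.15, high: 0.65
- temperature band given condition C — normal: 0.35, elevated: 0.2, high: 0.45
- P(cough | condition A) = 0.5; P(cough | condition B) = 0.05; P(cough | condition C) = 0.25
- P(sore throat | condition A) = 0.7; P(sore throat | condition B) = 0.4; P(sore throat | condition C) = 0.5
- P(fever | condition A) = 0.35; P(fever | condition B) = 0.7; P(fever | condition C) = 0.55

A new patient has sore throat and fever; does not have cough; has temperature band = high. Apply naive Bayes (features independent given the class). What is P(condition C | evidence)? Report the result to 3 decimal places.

0.102

condition A: 0.7 × 0.55 × (1−0.5) × 0.7 × 0.35 = 0.0471625
condition B: 0.2 × 0.65 × (1−0.05) × 0.4 × 0.7 = 0.03458
condition C: 0.1 × 0.45 × (1−0.25) × 0.5 × 0.55 = 0.00928125
P(condition C | x) = 0.00928125 / 0.09102375 ≈ 0.102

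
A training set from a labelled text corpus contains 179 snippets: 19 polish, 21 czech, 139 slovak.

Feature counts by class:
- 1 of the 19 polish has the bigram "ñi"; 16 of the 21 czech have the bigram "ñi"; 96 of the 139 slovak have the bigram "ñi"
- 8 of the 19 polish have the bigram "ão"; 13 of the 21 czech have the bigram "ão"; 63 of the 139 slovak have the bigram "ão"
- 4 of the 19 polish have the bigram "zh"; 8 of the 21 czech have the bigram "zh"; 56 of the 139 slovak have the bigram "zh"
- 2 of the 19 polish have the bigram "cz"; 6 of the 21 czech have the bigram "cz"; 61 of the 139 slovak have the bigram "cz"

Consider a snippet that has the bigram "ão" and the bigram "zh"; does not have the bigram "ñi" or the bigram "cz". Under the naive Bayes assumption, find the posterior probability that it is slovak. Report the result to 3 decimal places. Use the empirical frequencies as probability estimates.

0.660

polish: (19/179) × (18/19) × (8/19) × (4/19) × (17/19) ≈ 0.00797549
czech: (21/179) × (5/21) × (13/21) × (8/21) × (15/21) ≈ 0.00470526
slovak: (139/179) × (43/139) × (63/139) × (56/139) × (78/139) ≈ 0.0246147
P(slovak | x) = 0.0246147 / 0.03729545 ≈ 0.660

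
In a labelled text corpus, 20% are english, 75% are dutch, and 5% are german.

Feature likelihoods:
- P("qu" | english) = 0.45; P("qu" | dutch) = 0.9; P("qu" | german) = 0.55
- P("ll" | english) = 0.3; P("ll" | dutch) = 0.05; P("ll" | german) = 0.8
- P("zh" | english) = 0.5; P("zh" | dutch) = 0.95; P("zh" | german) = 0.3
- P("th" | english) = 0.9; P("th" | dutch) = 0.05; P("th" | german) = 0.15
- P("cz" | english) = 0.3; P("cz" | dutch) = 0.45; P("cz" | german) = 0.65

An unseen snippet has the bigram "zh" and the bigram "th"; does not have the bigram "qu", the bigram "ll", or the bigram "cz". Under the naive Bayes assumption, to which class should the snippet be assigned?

english: 0.2 × (1−0.45) × (1−0.3) × 0.5 × 0.9 × (1−0.3) = 0.024255
dutch: 0.75 × (1−0.9) × (1−0.05) × 0.95 × 0.05 × (1−0.45) = 0.00186140625
german: 0.05 × (1−0.55) × (1−0.8) × 0.3 × 0.15 × (1−0.65) = 0.000070875
Highest score → english.

english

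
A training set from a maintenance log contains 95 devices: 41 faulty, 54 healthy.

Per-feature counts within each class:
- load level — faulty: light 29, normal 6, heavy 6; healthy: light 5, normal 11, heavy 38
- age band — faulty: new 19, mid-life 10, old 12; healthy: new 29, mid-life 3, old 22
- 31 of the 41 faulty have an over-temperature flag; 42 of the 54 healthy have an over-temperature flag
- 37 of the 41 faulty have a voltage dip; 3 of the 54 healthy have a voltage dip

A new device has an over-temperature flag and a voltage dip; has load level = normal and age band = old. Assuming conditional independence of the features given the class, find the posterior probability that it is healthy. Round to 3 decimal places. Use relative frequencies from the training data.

faulty: (41/95) × (6/41) × (12/41) × (31/41) × (37/41) ≈ 0.0126131
healthy: (54/95) × (11/54) × (22/54) × (42/54) × (3/54) ≈ 0.00203836
P(healthy | x) = 0.00203836 / 0.01465146 ≈ 0.139

0.139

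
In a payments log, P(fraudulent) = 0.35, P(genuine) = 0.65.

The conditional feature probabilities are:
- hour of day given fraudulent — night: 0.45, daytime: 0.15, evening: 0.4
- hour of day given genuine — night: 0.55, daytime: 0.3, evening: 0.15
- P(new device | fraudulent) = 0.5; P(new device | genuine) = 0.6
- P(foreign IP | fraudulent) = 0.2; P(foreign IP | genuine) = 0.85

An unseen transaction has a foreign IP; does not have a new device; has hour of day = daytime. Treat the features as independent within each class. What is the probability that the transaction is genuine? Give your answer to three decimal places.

0.927

fraudulent: 0.35 × 0.15 × (1−0.5) × 0.2 = 0.00525
genuine: 0.65 × 0.3 × (1−0.6) × 0.85 = 0.0663
P(genuine | x) = 0.0663 / 0.07155 ≈ 0.927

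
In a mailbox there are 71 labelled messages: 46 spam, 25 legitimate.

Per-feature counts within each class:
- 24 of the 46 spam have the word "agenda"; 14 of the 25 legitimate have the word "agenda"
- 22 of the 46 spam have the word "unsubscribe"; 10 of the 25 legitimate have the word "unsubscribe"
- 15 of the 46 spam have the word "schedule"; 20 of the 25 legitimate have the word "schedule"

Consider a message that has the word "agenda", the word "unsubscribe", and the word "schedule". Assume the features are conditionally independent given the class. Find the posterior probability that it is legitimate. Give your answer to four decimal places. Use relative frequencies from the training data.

spam: (46/71) × (24/46) × (22/46) × (15/46) ≈ 0.0527171
legitimate: (25/71) × (14/25) × (10/25) × (20/25) ≈ 0.0630986
P(legitimate | x) = 0.0630986 / 0.1158157 ≈ 0.5448

0.5448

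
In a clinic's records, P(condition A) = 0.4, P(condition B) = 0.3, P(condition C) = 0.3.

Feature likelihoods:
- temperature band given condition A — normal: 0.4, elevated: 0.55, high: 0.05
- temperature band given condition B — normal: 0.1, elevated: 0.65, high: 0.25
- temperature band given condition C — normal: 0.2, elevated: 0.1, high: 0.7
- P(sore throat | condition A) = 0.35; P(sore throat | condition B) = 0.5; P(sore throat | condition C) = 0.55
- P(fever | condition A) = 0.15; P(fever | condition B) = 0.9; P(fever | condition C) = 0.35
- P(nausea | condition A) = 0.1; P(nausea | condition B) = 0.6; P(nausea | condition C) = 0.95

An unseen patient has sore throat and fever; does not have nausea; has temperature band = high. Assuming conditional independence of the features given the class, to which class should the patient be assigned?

condition A: 0.4 × 0.05 × 0.35 × 0.15 × (1−0.1) = 0.000945
condition B: 0.3 × 0.25 × 0.5 × 0.9 × (1−0.6) = 0.0135
condition C: 0.3 × 0.7 × 0.55 × 0.35 × (1−0.95) = 0.00202125
Highest score → condition B.

condition B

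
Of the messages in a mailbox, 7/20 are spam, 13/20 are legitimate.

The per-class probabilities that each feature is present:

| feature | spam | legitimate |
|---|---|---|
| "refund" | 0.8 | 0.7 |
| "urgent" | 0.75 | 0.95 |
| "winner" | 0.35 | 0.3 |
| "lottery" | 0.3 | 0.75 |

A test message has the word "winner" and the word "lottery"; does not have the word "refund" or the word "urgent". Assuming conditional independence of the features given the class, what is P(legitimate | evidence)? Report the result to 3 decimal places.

0.544

spam: 0.35 × (1−0.8) × (1−0.75) × 0.35 × 0.3 = 0.0018375
legitimate: 0.65 × (1−0.7) × (1−0.95) × 0.3 × 0.75 = 0.00219375
P(legitimate | x) = 0.00219375 / 0.00403125 ≈ 0.544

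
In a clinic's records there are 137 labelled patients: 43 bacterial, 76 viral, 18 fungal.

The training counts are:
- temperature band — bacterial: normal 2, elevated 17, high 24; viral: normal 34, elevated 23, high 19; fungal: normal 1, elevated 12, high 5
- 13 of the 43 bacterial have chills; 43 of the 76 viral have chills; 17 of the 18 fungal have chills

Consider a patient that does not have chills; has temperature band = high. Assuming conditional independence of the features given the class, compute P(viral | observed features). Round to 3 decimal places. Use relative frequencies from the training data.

0.326

bacterial: (43/137) × (24/43) × (30/43) ≈ 0.12222
viral: (76/137) × (19/76) × (33/76) ≈ 0.060219
fungal: (18/137) × (5/18) × (1/18) ≈ 0.00202758
P(viral | x) = 0.060219 / 0.18446658 ≈ 0.326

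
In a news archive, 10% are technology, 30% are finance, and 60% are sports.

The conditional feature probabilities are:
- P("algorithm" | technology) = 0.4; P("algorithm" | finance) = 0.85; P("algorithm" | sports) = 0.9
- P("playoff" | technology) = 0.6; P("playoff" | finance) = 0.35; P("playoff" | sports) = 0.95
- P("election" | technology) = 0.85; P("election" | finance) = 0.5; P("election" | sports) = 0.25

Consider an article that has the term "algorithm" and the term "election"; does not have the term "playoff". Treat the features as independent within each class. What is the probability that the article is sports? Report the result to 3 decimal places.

technology: 0.1 × 0.4 × (1−0.6) × 0.85 = 0.0136
finance: 0.3 × 0.85 × (1−0.35) × 0.5 = 0.082875
sports: 0.6 × 0.9 × (1−0.95) × 0.25 = 0.00675
P(sports | x) = 0.00675 / 0.103225 ≈ 0.065

0.065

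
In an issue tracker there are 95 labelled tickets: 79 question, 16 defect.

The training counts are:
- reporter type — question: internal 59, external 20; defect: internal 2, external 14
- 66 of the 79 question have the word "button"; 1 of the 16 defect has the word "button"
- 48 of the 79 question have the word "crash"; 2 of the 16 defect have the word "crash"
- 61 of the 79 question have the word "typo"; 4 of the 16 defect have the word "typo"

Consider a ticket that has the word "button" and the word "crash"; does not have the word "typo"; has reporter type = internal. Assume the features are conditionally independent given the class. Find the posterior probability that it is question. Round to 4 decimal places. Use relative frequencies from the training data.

question: (79/95) × (59/79) × (66/79) × (48/79) × (18/79) ≈ 0.0718298
defect: (16/95) × (2/16) × (1/16) × (2/16) × (12/16) ≈ 0.000123355
P(question | x) = 0.0718298 / 0.071953155 ≈ 0.9983

0.9983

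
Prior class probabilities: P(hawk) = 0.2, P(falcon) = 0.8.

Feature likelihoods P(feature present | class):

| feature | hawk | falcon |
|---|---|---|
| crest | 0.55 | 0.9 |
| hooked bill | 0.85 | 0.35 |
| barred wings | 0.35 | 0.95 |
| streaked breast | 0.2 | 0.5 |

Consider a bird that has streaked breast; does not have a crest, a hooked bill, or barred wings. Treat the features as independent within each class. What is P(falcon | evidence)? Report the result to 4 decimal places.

0.4255

hawk: 0.2 × (1−0.55) × (1−0.85) × (1−0.35) × 0.2 = 0.001755
falcon: 0.8 × (1−0.9) × (1−0.35) × (1−0.95) × 0.5 = 0.0013
P(falcon | x) = 0.0013 / 0.003055 ≈ 0.4255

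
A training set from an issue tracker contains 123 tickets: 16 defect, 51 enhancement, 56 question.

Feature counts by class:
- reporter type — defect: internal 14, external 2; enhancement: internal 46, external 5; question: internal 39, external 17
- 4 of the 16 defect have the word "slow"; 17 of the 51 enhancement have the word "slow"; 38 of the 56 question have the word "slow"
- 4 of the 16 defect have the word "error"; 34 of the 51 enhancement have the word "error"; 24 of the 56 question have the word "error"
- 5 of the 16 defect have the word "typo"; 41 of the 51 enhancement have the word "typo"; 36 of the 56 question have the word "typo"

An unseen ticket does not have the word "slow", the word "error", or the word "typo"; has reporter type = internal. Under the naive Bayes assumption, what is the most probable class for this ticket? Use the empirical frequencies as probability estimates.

defect: (16/123) × (14/16) × (12/16) × (12/16) × (11/16) ≈ 0.0440168
enhancement: (51/123) × (46/51) × (34/51) × (17/51) × (10/51) ≈ 0.0162956
question: (56/123) × (39/56) × (18/56) × (32/56) × (20/56) ≈ 0.0207993
Highest score → defect.

defect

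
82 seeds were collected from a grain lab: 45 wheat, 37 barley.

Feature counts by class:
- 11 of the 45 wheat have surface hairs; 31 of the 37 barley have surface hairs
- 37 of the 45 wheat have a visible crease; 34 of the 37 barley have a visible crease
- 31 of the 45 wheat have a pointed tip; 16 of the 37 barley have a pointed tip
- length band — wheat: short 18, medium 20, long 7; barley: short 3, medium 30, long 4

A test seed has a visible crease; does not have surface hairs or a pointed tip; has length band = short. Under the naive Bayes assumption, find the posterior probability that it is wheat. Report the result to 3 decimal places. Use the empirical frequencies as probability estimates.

wheat: (45/82) × (34/45) × (37/45) × (14/45) × (18/45) ≈ 0.0424258
barley: (37/82) × (6/37) × (34/37) × (21/37) × (3/37) ≈ 0.00309422
P(wheat | x) = 0.0424258 / 0.04552002 ≈ 0.932

0.932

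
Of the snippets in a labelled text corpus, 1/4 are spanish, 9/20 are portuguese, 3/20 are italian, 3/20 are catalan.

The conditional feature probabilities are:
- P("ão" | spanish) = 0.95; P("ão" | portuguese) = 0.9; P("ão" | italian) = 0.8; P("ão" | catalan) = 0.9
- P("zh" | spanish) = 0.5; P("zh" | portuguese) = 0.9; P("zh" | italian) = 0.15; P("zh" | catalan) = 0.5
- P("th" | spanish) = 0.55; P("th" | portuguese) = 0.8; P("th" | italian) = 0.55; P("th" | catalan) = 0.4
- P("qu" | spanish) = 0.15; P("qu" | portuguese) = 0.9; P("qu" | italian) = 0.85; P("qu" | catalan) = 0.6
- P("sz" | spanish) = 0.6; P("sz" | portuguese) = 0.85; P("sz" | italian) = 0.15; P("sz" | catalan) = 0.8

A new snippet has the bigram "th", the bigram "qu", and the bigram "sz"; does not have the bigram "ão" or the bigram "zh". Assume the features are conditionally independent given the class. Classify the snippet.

spanish: 0.25 × (1−0.95) × (1−0.5) × 0.55 × 0.15 × 0.6 = 0.000309375
portuguese: 0.45 × (1−0.9) × (1−0.9) × 0.8 × 0.9 × 0.85 = 0.002754
italian: 0.15 × (1−0.8) × (1−0.15) × 0.55 × 0.85 × 0.15 = 0.0017881875
catalan: 0.15 × (1−0.9) × (1−0.5) × 0.4 × 0.6 × 0.8 = 0.00144
Highest score → portuguese.

portuguese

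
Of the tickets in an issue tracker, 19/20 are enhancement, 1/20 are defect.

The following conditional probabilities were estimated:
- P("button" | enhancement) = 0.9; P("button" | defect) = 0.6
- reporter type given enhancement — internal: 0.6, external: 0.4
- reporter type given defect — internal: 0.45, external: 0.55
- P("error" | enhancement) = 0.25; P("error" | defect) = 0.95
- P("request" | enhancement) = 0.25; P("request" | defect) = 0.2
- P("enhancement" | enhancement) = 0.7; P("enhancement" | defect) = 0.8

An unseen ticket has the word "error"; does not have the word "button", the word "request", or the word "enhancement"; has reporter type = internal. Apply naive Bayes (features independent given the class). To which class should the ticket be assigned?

enhancement

enhancement: 0.95 × (1−0.9) × 0.6 × 0.25 × (1−0.25) × (1−0.7) = 0.00320625
defect: 0.05 × (1−0.6) × 0.45 × 0.95 × (1−0.2) × (1−0.8) = 0.001368
Highest score → enhancement.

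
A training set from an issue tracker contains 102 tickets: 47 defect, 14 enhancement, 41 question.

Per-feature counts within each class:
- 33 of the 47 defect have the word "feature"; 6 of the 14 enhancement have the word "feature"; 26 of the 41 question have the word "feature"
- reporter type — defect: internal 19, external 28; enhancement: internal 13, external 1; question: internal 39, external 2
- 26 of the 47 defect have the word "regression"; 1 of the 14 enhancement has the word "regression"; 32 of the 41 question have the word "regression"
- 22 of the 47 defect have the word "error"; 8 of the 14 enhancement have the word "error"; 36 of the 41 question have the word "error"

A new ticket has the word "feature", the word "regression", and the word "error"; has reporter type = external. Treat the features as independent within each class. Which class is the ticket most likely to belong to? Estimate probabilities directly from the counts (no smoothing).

defect

defect: (47/102) × (33/47) × (28/47) × (26/47) × (22/47) ≈ 0.0499085
enhancement: (14/102) × (6/14) × (1/14) × (1/14) × (8/14) ≈ 0.000171497
question: (41/102) × (26/41) × (2/41) × (32/41) × (36/41) ≈ 0.00852127
Highest score → defect.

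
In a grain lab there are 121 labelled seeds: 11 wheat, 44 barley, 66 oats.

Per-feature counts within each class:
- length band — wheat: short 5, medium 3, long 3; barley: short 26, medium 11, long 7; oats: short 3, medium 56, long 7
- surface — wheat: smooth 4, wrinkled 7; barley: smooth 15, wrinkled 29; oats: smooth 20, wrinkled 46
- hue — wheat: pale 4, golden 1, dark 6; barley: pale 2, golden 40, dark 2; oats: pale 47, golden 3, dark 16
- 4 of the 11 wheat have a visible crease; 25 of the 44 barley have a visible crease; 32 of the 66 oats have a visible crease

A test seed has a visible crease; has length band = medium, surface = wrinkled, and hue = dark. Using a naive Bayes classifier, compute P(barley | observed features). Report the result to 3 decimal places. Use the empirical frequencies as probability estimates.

wheat: (11/121) × (3/11) × (7/11) × (6/11) × (4/11) ≈ 0.00312944
barley: (44/121) × (11/44) × (29/44) × (2/44) × (25/44) ≈ 0.00154745
oats: (66/121) × (56/66) × (46/66) × (16/66) × (32/66) ≈ 0.0379139
P(barley | x) = 0.00154745 / 0.04259079 ≈ 0.036

0.036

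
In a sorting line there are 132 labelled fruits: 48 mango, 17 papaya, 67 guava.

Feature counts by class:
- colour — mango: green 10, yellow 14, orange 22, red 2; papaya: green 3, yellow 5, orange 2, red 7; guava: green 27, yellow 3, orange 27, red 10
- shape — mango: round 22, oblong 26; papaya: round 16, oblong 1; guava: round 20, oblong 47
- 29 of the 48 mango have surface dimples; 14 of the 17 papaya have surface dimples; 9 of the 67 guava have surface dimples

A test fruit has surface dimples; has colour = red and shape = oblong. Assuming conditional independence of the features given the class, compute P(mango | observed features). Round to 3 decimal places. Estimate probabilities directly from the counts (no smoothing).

mango: (48/132) × (2/48) × (26/48) × (29/48) ≈ 0.00495844
papaya: (17/132) × (7/17) × (1/17) × (14/17) ≈ 0.00256894
guava: (67/132) × (10/67) × (47/67) × (9/67) ≈ 0.00713866
P(mango | x) = 0.00495844 / 0.01466604 ≈ 0.338

0.338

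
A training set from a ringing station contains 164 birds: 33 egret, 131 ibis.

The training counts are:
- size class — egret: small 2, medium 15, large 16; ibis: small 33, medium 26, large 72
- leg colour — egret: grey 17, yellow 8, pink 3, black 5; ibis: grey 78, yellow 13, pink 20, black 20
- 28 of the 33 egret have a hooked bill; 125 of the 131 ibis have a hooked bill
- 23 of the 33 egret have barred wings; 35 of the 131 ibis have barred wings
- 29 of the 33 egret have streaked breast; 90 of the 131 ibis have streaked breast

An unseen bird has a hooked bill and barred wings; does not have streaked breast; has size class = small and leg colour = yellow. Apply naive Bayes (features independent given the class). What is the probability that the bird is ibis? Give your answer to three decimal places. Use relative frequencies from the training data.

0.883

egret: (33/164) × (2/33) × (8/33) × (28/33) × (23/33) × (4/33) ≈ 0.000211917
ibis: (131/164) × (33/131) × (13/131) × (125/131) × (35/131) × (41/131) ≈ 0.00159327
P(ibis | x) = 0.00159327 / 0.001805187 ≈ 0.883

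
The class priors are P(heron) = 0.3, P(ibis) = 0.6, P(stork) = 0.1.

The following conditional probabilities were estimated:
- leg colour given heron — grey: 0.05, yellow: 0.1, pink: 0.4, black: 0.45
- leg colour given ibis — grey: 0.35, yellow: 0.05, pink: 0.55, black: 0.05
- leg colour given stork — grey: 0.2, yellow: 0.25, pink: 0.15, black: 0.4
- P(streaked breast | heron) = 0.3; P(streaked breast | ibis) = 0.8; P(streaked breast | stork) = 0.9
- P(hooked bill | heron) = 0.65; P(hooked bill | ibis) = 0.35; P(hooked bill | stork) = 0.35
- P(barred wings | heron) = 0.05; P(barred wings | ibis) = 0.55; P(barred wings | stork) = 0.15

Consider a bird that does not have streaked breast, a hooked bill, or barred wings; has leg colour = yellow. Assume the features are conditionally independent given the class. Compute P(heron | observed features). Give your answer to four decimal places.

0.6901

heron: 0.3 × 0.1 × (1−0.3) × (1−0.65) × (1−0.05) = 0.0069825
ibis: 0.6 × 0.05 × (1−0.8) × (1−0.35) × (1−0.55) = 0.001755
stork: 0.1 × 0.25 × (1−0.9) × (1−0.35) × (1−0.15) = 0.00138125
P(heron | x) = 0.0069825 / 0.01011875 ≈ 0.6901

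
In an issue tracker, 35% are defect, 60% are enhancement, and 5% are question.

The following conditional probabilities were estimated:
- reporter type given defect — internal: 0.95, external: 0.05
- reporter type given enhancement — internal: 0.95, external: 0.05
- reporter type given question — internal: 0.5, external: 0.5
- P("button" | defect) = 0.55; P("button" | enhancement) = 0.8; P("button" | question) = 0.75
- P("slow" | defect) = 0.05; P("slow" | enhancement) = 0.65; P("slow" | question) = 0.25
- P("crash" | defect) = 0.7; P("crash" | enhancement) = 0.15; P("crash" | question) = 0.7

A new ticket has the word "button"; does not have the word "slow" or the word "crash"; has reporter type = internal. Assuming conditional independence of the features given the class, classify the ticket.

enhancement

defect: 0.35 × 0.95 × 0.55 × (1−0.05) × (1−0.7) = 0.052119375
enhancement: 0.6 × 0.95 × 0.8 × (1−0.65) × (1−0.15) = 0.13566
question: 0.05 × 0.5 × 0.75 × (1−0.25) × (1−0.7) = 0.00421875
Highest score → enhancement.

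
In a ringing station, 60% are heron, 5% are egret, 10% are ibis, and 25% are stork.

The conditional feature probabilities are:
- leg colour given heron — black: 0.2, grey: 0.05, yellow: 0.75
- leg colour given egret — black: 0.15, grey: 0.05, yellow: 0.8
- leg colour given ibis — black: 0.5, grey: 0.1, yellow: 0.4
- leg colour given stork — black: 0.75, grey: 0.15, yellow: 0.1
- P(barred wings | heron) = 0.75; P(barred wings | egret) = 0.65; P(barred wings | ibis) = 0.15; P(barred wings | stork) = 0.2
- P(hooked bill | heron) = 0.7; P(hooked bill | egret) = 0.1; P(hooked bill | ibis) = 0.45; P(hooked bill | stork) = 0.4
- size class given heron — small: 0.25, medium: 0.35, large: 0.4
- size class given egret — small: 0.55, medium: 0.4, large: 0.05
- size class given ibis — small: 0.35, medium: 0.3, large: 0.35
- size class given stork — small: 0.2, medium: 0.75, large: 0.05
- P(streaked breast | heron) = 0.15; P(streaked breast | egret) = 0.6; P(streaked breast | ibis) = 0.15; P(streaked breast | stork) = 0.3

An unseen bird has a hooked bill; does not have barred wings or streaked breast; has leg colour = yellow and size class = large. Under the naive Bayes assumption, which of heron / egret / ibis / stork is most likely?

heron: 0.6 × 0.75 × (1−0.75) × 0.7 × 0.4 × (1−0.15) = 0.026775
egret: 0.05 × 0.8 × (1−0.65) × 0.1 × 0.05 × (1−0.6) = 0.000028
ibis: 0.1 × 0.4 × (1−0.15) × 0.45 × 0.35 × (1−0.15) = 0.00455175
stork: 0.25 × 0.1 × (1−0.2) × 0.4 × 0.05 × (1−0.3) = 0.00028
Highest score → heron.

heron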